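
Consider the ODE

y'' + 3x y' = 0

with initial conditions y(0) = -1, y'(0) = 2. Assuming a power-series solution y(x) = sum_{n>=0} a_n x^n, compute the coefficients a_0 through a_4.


Ansatz: y(x) = sum_{n>=0} a_n x^n, so y'(x) = sum_{n>=1} n a_n x^(n-1) and y''(x) = sum_{n>=2} n(n-1) a_n x^(n-2).
Substitute into P(x) y'' + Q(x) y' + R(x) y = 0 with P(x) = 1, Q(x) = 3x, R(x) = 0, and match powers of x.
Initial conditions: a_0 = -1, a_1 = 2.
Setting the coefficient of each power of x to zero and solving order by order (substituting the coefficients already found):
  x^0: 2 a_2 = 0  ->  a_2 = 0
  x^1: 6 a_3 + 3 a_1 = 0  ->  6 a_3 = -3 a_1 = -6  ->  a_3 = -1
  x^2: 12 a_4 + 6 a_2 = 0  ->  12 a_4 = -6 a_2 = 0  ->  a_4 = 0
Truncated series: y(x) = -1 + 2 x - x^3 + O(x^5).

a_0 = -1; a_1 = 2; a_2 = 0; a_3 = -1; a_4 = 0


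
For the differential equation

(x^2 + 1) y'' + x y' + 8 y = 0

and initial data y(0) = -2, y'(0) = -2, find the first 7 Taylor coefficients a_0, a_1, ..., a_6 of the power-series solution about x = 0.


Ansatz: y(x) = sum_{n>=0} a_n x^n, so y'(x) = sum_{n>=1} n a_n x^(n-1) and y''(x) = sum_{n>=2} n(n-1) a_n x^(n-2).
Substitute into P(x) y'' + Q(x) y' + R(x) y = 0 with P(x) = x^2 + 1, Q(x) = x, R(x) = 8, and match powers of x.
Initial conditions: a_0 = -2, a_1 = -2.
Setting the coefficient of each power of x to zero and solving order by order (substituting the coefficients already found):
  x^0: 2 a_2 + 8 a_0 = 0  ->  2 a_2 = -8 a_0 = 16  ->  a_2 = 8
  x^1: 6 a_3 + 9 a_1 = 0  ->  6 a_3 = -9 a_1 = 18  ->  a_3 = 3
  x^2: 12 a_4 + 12 a_2 = 0  ->  12 a_4 = -12 a_2 = -96  ->  a_4 = -8
  x^3: 20 a_5 + 17 a_3 = 0  ->  20 a_5 = -17 a_3 = -51  ->  a_5 = -51/20
  x^4: 30 a_6 + 24 a_4 = 0  ->  30 a_6 = -24 a_4 = 192  ->  a_6 = 32/5
Truncated series: y(x) = -2 - 2 x + 8 x^2 + 3 x^3 - 8 x^4 - (51/20) x^5 + (32/5) x^6 + O(x^7).

a_0 = -2; a_1 = -2; a_2 = 8; a_3 = 3; a_4 = -8; a_5 = -51/20; a_6 = 32/5


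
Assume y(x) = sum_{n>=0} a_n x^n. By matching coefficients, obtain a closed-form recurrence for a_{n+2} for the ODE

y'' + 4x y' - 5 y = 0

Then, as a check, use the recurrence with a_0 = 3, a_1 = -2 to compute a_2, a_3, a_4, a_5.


Substitute y = sum_n a_n x^n.
y''(x) has coefficient (n+2)(n+1) a_{n+2} at x^n;
4 x y'(x) has coefficient 4 n a_n at x^n (shift);
-5 y(x) has coefficient -5 a_n at x^n.
Matching x^n: (n+2)(n+1) a_{n+2} + (4n - 5) a_n = 0.
Thus a_{n+2} = (-4n + 5) / ((n+1)(n+2)) * a_n.

Check with a_0 = 3, a_1 = -2 (apply the recurrence for n = 0, 1, 2, 3): a_0 = 3, a_1 = -2, a_2 = 15/2, a_3 = -1/3, a_4 = -15/8, a_5 = 7/60.

a_(n+2) = (-4n + 5) / ((n+1)(n+2)) * a_n; check: a_0 = 3, a_1 = -2, a_2 = 15/2, a_3 = -1/3, a_4 = -15/8, a_5 = 7/60


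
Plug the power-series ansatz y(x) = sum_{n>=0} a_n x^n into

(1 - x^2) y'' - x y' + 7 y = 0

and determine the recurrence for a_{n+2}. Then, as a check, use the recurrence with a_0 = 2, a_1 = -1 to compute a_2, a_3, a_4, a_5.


Substitute y = sum_n a_n x^n.
(1 - 1 x^2) y'' contributes (n+2)(n+1) a_{n+2} - n(n-1) a_n at x^n.
-x y'(x) contributes -n a_n at x^n.
7 y(x) contributes 7 a_n at x^n.
Matching x^n: (n+2)(n+1) a_{n+2} + (-n(n-1) - n + 7) a_n = 0.
Thus a_{n+2} = (n(n-1) + n - 7) / ((n+1)(n+2)) * a_n.

Check with a_0 = 2, a_1 = -1 (apply the recurrence for n = 0, 1, 2, 3): a_0 = 2, a_1 = -1, a_2 = -7, a_3 = 1, a_4 = 7/4, a_5 = 1/10.

a_(n+2) = (n(n-1) + n - 7) / ((n+1)(n+2)) * a_n; check: a_0 = 2, a_1 = -1, a_2 = -7, a_3 = 1, a_4 = 7/4, a_5 = 1/10


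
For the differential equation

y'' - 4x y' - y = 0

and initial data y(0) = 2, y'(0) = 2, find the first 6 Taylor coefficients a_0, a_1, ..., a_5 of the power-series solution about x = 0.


Ansatz: y(x) = sum_{n>=0} a_n x^n, so y'(x) = sum_{n>=1} n a_n x^(n-1) and y''(x) = sum_{n>=2} n(n-1) a_n x^(n-2).
Substitute into P(x) y'' + Q(x) y' + R(x) y = 0 with P(x) = 1, Q(x) = -4x, R(x) = -1, and match powers of x.
Initial conditions: a_0 = 2, a_1 = 2.
Setting the coefficient of each power of x to zero and solving order by order (substituting the coefficients already found):
  x^0: 2 a_2 - a_0 = 0  ->  2 a_2 = a_0 = 2  ->  a_2 = 1
  x^1: 6 a_3 - 5 a_1 = 0  ->  6 a_3 = 5 a_1 = 10  ->  a_3 = 5/3
  x^2: 12 a_4 - 9 a_2 = 0  ->  12 a_4 = 9 a_2 = 9  ->  a_4 = 3/4
  x^3: 20 a_5 - 13 a_3 = 0  ->  20 a_5 = 13 a_3 = 65/3  ->  a_5 = 13/12
Truncated series: y(x) = 2 + 2 x + x^2 + (5/3) x^3 + (3/4) x^4 + (13/12) x^5 + O(x^6).

a_0 = 2; a_1 = 2; a_2 = 1; a_3 = 5/3; a_4 = 3/4; a_5 = 13/12


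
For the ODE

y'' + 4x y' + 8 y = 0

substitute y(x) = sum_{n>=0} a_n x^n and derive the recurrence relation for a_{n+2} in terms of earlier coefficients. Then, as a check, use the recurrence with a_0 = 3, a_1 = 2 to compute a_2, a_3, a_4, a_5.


Substitute y = sum_n a_n x^n.
y''(x) has coefficient (n+2)(n+1) a_{n+2} at x^n;
4 x y'(x) has coefficient 4 n a_n at x^n (shift);
8 y(x) has coefficient 8 a_n at x^n.
Matching x^n: (n+2)(n+1) a_{n+2} + (4n + 8) a_n = 0.
Thus a_{n+2} = (-4n - 8) / ((n+1)(n+2)) * a_n.

Check with a_0 = 3, a_1 = 2 (apply the recurrence for n = 0, 1, 2, 3): a_0 = 3, a_1 = 2, a_2 = -12, a_3 = -4, a_4 = 16, a_5 = 4.

a_(n+2) = (-4n - 8) / ((n+1)(n+2)) * a_n; check: a_0 = 3, a_1 = 2, a_2 = -12, a_3 = -4, a_4 = 16, a_5 = 4


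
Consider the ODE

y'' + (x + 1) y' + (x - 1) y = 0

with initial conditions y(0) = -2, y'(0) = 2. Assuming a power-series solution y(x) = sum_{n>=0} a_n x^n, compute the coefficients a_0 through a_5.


Ansatz: y(x) = sum_{n>=0} a_n x^n, so y'(x) = sum_{n>=1} n a_n x^(n-1) and y''(x) = sum_{n>=2} n(n-1) a_n x^(n-2).
Substitute into P(x) y'' + Q(x) y' + R(x) y = 0 with P(x) = 1, Q(x) = x + 1, R(x) = x - 1, and match powers of x.
Initial conditions: a_0 = -2, a_1 = 2.
Setting the coefficient of each power of x to zero and solving order by order (substituting the coefficients already found):
  x^0: 2 a_2 + a_1 - a_0 = 0  ->  2 a_2 = -a_1 + a_0 = -4  ->  a_2 = -2
  x^1: 6 a_3 + 2 a_2 + a_0 = 0  ->  6 a_3 = -2 a_2 - a_0 = 6  ->  a_3 = 1
  x^2: 12 a_4 + 3 a_3 + a_2 + a_1 = 0  ->  12 a_4 = -3 a_3 - a_2 - a_1 = -3  ->  a_4 = -1/4
  x^3: 20 a_5 + 4 a_4 + 2 a_3 + a_2 = 0  ->  20 a_5 = -4 a_4 - 2 a_3 - a_2 = 1  ->  a_5 = 1/20
Truncated series: y(x) = -2 + 2 x - 2 x^2 + x^3 - (1/4) x^4 + (1/20) x^5 + O(x^6).

a_0 = -2; a_1 = 2; a_2 = -2; a_3 = 1; a_4 = -1/4; a_5 = 1/20


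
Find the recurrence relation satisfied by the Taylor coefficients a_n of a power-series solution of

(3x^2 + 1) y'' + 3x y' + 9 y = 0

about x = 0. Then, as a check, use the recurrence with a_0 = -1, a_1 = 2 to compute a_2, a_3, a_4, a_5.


Substitute y = sum_n a_n x^n.
(1 + 3 x^2) y'' contributes (n+2)(n+1) a_{n+2} + 3 n(n-1) a_n at x^n.
3 x y'(x) contributes 3 n a_n at x^n.
9 y(x) contributes 9 a_n at x^n.
Matching x^n: (n+2)(n+1) a_{n+2} + (3 n(n-1) + 3 n + 9) a_n = 0.
Thus a_{n+2} = (-3 n(n-1) - 3 n - 9) / ((n+1)(n+2)) * a_n.

Check with a_0 = -1, a_1 = 2 (apply the recurrence for n = 0, 1, 2, 3): a_0 = -1, a_1 = 2, a_2 = 9/2, a_3 = -4, a_4 = -63/8, a_5 = 36/5.

a_(n+2) = (-3 n(n-1) - 3 n - 9) / ((n+1)(n+2)) * a_n; check: a_0 = -1, a_1 = 2, a_2 = 9/2, a_3 = -4, a_4 = -63/8, a_5 = 36/5


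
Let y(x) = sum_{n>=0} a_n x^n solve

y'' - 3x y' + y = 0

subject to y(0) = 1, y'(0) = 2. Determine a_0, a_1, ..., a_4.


Ansatz: y(x) = sum_{n>=0} a_n x^n, so y'(x) = sum_{n>=1} n a_n x^(n-1) and y''(x) = sum_{n>=2} n(n-1) a_n x^(n-2).
Substitute into P(x) y'' + Q(x) y' + R(x) y = 0 with P(x) = 1, Q(x) = -3x, R(x) = 1, and match powers of x.
Initial conditions: a_0 = 1, a_1 = 2.
Setting the coefficient of each power of x to zero and solving order by order (substituting the coefficients already found):
  x^0: 2 a_2 + a_0 = 0  ->  2 a_2 = -a_0 = -1  ->  a_2 = -1/2
  x^1: 6 a_3 - 2 a_1 = 0  ->  6 a_3 = 2 a_1 = 4  ->  a_3 = 2/3
  x^2: 12 a_4 - 5 a_2 = 0  ->  12 a_4 = 5 a_2 = -5/2  ->  a_4 = -5/24
Truncated series: y(x) = 1 + 2 x - (1/2) x^2 + (2/3) x^3 - (5/24) x^4 + O(x^5).

a_0 = 1; a_1 = 2; a_2 = -1/2; a_3 = 2/3; a_4 = -5/24


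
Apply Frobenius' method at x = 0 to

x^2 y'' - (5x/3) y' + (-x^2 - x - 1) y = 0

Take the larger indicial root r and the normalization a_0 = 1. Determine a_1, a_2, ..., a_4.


Write in Frobenius form y'' + (p(x)/x) y' + (q(x)/x^2) y = 0:
  p(x) = -5/3,  q(x) = -x^2 - x - 1.
Indicial equation: r(r-1) + (-5/3) r + (-1) = 0 -> roots r_1 = 3, r_2 = -1/3.
Take r = r_1 = 3. Let y(x) = x^r sum_{n>=0} a_n x^n with a_0 = 1.
Substitute y = x^r sum a_n x^n and match x^{r+n}. The recurrence is
  D(n) a_n - 1 a_{n-1} - 1 a_{n-2} = 0,  where D(n) = (r+n)(r+n-1) + (-5/3)(r+n) + (-1).
  a_n = [1 a_{n-1} + 1 a_{n-2}] / D(n).
Since the indicial polynomial factors as (r - r_1)(r - r_2), D(n) = (r_1 + n - r_1)(r_1 + n - r_2) = n(n + 10/3).
Evaluating step by step (a_0 = 1):
  n = 1: D(1) = 1(1 + 10/3) = 13/3; numerator = 1(1) = 1; a_1 = (1)/(13/3) = 3/13
  n = 2: D(2) = 2(2 + 10/3) = 32/3; numerator = 1(3/13) + 1(1) = 16/13; a_2 = (16/13)/(32/3) = 3/26
  n = 3: D(3) = 3(3 + 10/3) = 19; numerator = 1(3/26) + 1(3/13) = 9/26; a_3 = (9/26)/(19) = 9/494
  n = 4: D(4) = 4(4 + 10/3) = 88/3; numerator = 1(9/494) + 1(3/26) = 33/247; a_4 = (33/247)/(88/3) = 9/1976

r = 3; a_0 = 1; a_1 = 3/13; a_2 = 3/26; a_3 = 9/494; a_4 = 9/1976


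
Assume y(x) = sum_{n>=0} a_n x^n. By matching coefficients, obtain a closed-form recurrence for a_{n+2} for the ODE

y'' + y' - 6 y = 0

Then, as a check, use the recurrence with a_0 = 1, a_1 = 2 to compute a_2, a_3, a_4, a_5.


Substitute y = sum_n a_n x^n.
y''(x) has coefficient (n+2)(n+1) a_{n+2} at x^n;
y'(x) has coefficient (n+1) a_{n+1} at x^n;
-6 y(x) has coefficient -6 a_n at x^n.
Matching x^n: (n+2)(n+1) a_{n+2} + (n+1) a_{n+1} - 6 a_n = 0.
Thus a_{n+2} = [-(n+1) a_{n+1} + 6 a_n] / ((n+1)(n+2)).

Check with a_0 = 1, a_1 = 2 (apply the recurrence for n = 0, 1, 2, 3): a_0 = 1, a_1 = 2, a_2 = 2, a_3 = 4/3, a_4 = 2/3, a_5 = 4/15.

a_(n+2) = [-(n+1) a_(n+1) + 6 a_n] / ((n+1)(n+2)); check: a_0 = 1, a_1 = 2, a_2 = 2, a_3 = 4/3, a_4 = 2/3, a_5 = 4/15


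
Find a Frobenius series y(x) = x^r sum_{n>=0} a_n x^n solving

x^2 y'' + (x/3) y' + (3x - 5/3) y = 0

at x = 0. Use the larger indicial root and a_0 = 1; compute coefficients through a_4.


Write in Frobenius form y'' + (p(x)/x) y' + (q(x)/x^2) y = 0:
  p(x) = 1/3,  q(x) = 3x - 5/3.
Indicial equation: r(r-1) + (1/3) r + (-5/3) = 0 -> roots r_1 = 5/3, r_2 = -1.
Take r = r_1 = 5/3. Let y(x) = x^r sum_{n>=0} a_n x^n with a_0 = 1.
Substitute y = x^r sum a_n x^n and match x^{r+n}. The recurrence is
  D(n) a_n + 3 a_{n-1} = 0,  where D(n) = (r+n)(r+n-1) + (1/3)(r+n) + (-5/3).
  a_n = -3 / D(n) * a_{n-1}.
Since the indicial polynomial factors as (r - r_1)(r - r_2), D(n) = (r_1 + n - r_1)(r_1 + n - r_2) = n(n + 8/3).
Evaluating step by step (a_0 = 1):
  n = 1: D(1) = 1(1 + 8/3) = 11/3; numerator = -3(1) = -3; a_1 = (-3)/(11/3) = -9/11
  n = 2: D(2) = 2(2 + 8/3) = 28/3; numerator = -3(-9/11) = 27/11; a_2 = (27/11)/(28/3) = 81/308
  n = 3: D(3) = 3(3 + 8/3) = 17; numerator = -3(81/308) = -243/308; a_3 = (-243/308)/(17) = -243/5236
  n = 4: D(4) = 4(4 + 8/3) = 80/3; numerator = -3(-243/5236) = 729/5236; a_4 = (729/5236)/(80/3) = 2187/418880

r = 5/3; a_0 = 1; a_1 = -9/11; a_2 = 81/308; a_3 = -243/5236; a_4 = 2187/418880


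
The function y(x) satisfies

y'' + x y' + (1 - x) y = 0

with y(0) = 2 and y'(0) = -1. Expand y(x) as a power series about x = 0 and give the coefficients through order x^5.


Ansatz: y(x) = sum_{n>=0} a_n x^n, so y'(x) = sum_{n>=1} n a_n x^(n-1) and y''(x) = sum_{n>=2} n(n-1) a_n x^(n-2).
Substitute into P(x) y'' + Q(x) y' + R(x) y = 0 with P(x) = 1, Q(x) = x, R(x) = 1 - x, and match powers of x.
Initial conditions: a_0 = 2, a_1 = -1.
Setting the coefficient of each power of x to zero and solving order by order (substituting the coefficients already found):
  x^0: 2 a_2 + a_0 = 0  ->  2 a_2 = -a_0 = -2  ->  a_2 = -1
  x^1: 6 a_3 + 2 a_1 - a_0 = 0  ->  6 a_3 = -2 a_1 + a_0 = 4  ->  a_3 = 2/3
  x^2: 12 a_4 + 3 a_2 - a_1 = 0  ->  12 a_4 = -3 a_2 + a_1 = 2  ->  a_4 = 1/6
  x^3: 20 a_5 + 4 a_3 - a_2 = 0  ->  20 a_5 = -4 a_3 + a_2 = -11/3  ->  a_5 = -11/60
Truncated series: y(x) = 2 - x - x^2 + (2/3) x^3 + (1/6) x^4 - (11/60) x^5 + O(x^6).

a_0 = 2; a_1 = -1; a_2 = -1; a_3 = 2/3; a_4 = 1/6; a_5 = -11/60


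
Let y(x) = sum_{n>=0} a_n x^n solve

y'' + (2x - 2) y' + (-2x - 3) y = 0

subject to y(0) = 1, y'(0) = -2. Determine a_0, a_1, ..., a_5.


Ansatz: y(x) = sum_{n>=0} a_n x^n, so y'(x) = sum_{n>=1} n a_n x^(n-1) and y''(x) = sum_{n>=2} n(n-1) a_n x^(n-2).
Substitute into P(x) y'' + Q(x) y' + R(x) y = 0 with P(x) = 1, Q(x) = 2x - 2, R(x) = -2x - 3, and match powers of x.
Initial conditions: a_0 = 1, a_1 = -2.
Setting the coefficient of each power of x to zero and solving order by order (substituting the coefficients already found):
  x^0: 2 a_2 - 2 a_1 - 3 a_0 = 0  ->  2 a_2 = 2 a_1 + 3 a_0 = -1  ->  a_2 = -1/2
  x^1: 6 a_3 - 4 a_2 - a_1 - 2 a_0 = 0  ->  6 a_3 = 4 a_2 + a_1 + 2 a_0 = -2  ->  a_3 = -1/3
  x^2: 12 a_4 - 6 a_3 + a_2 - 2 a_1 = 0  ->  12 a_4 = 6 a_3 - a_2 + 2 a_1 = -11/2  ->  a_4 = -11/24
  x^3: 20 a_5 - 8 a_4 + 3 a_3 - 2 a_2 = 0  ->  20 a_5 = 8 a_4 - 3 a_3 + 2 a_2 = -11/3  ->  a_5 = -11/60
Truncated series: y(x) = 1 - 2 x - (1/2) x^2 - (1/3) x^3 - (11/24) x^4 - (11/60) x^5 + O(x^6).

a_0 = 1; a_1 = -2; a_2 = -1/2; a_3 = -1/3; a_4 = -11/24; a_5 = -11/60


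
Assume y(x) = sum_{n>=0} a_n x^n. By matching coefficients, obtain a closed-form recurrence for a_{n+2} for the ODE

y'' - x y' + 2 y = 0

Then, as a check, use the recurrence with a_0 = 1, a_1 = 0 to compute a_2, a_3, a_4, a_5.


Substitute y = sum_n a_n x^n.
y''(x) has coefficient (n+2)(n+1) a_{n+2} at x^n;
-x y'(x) has coefficient -n a_n at x^n (shift);
2 y(x) has coefficient 2 a_n at x^n.
Matching x^n: (n+2)(n+1) a_{n+2} + (-n + 2) a_n = 0.
Thus a_{n+2} = (n - 2) / ((n+1)(n+2)) * a_n.

Check with a_0 = 1, a_1 = 0 (apply the recurrence for n = 0, 1, 2, 3): a_0 = 1, a_1 = 0, a_2 = -1, a_3 = 0, a_4 = 0, a_5 = 0.

a_(n+2) = (n - 2) / ((n+1)(n+2)) * a_n; check: a_0 = 1, a_1 = 0, a_2 = -1, a_3 = 0, a_4 = 0, a_5 = 0


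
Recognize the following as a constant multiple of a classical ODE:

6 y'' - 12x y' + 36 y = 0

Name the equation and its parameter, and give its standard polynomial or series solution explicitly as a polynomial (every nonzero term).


All three coefficients share the factor 6; dividing through by 6 gives  y'' - 2x y' + 6 y = 0.
This matches the Hermite equation y'' - 2x y' + 2n y = 0 with 2n = 6, so n = 3; the polynomial solution is H_3(x).
With y = sum_k a_k x^k, matching x^k gives (k+2)(k+1) a_{k+2} = 2(k - n) a_k = 2(k - 3) a_k. The right side vanishes at k = 3, so the series with the parity of 3 terminates at degree 3.
Standard normalization: leading coefficient of H_n is 2^n, so a_3 = 2^3 = 8. Work downward with a_k = (k+1)(k+2) a_{k+2} / (2(k - n)):
  a_1 = (2)(3)(8) / (2(1 - 3)) = 48/(-4) = -12
Hence H_3(x) = 8 x^3 - 12 x.

H_3(x); series = 8 x^3 - 12 x


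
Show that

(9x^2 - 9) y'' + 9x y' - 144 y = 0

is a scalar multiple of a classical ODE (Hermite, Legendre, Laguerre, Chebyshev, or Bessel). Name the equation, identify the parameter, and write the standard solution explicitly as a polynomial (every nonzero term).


All three coefficients share the factor -9; dividing through by -9 gives  (1 - x^2) y'' - x y' + 16 y = 0.
This matches the Chebyshev equation (1 - x^2) y'' - x y' + n^2 y = 0 (note the -x y' term, not -2x y') with n^2 = 16, so n = 4; the polynomial solution is T_4(x).
With y = sum_k a_k x^k, matching x^k gives (k+2)(k+1) a_{k+2} = (k^2 - n^2) a_k = (k - 4)(k + 4) a_k. The right side vanishes at k = 4, so the series with the parity of 4 terminates at degree 4.
Standard normalization: leading coefficient of T_n is 2^(n-1), so a_4 = 2^3 = 8. Work downward with a_k = (k+1)(k+2) a_{k+2} / ((k - 4)(k + 4)):
  a_2 = (3)(4)(8) / ((2 - 4)(2 + 4)) = 96/(-12) = -8
  a_0 = (1)(2)(-8) / ((0 - 4)(0 + 4)) = -16/(-16) = 1
Hence T_4(x) = 8 x^4 - 8 x^2 + 1.

T_4(x); series = 8 x^4 - 8 x^2 + 1


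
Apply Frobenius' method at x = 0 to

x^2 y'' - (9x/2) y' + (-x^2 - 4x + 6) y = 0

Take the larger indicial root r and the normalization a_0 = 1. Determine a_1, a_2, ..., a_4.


Write in Frobenius form y'' + (p(x)/x) y' + (q(x)/x^2) y = 0:
  p(x) = -9/2,  q(x) = -x^2 - 4x + 6.
Indicial equation: r(r-1) + (-9/2) r + (6) = 0 -> roots r_1 = 4, r_2 = 3/2.
Take r = r_1 = 4. Let y(x) = x^r sum_{n>=0} a_n x^n with a_0 = 1.
Substitute y = x^r sum a_n x^n and match x^{r+n}. The recurrence is
  D(n) a_n - 4 a_{n-1} - 1 a_{n-2} = 0,  where D(n) = (r+n)(r+n-1) + (-9/2)(r+n) + (6).
  a_n = [4 a_{n-1} + 1 a_{n-2}] / D(n).
Since the indicial polynomial factors as (r - r_1)(r - r_2), D(n) = (r_1 + n - r_1)(r_1 + n - r_2) = n(n + 5/2).
Evaluating step by step (a_0 = 1):
  n = 1: D(1) = 1(1 + 5/2) = 7/2; numerator = 4(1) = 4; a_1 = (4)/(7/2) = 8/7
  n = 2: D(2) = 2(2 + 5/2) = 9; numerator = 4(8/7) + 1(1) = 39/7; a_2 = (39/7)/(9) = 13/21
  n = 3: D(3) = 3(3 + 5/2) = 33/2; numerator = 4(13/21) + 1(8/7) = 76/21; a_3 = (76/21)/(33/2) = 152/693
  n = 4: D(4) = 4(4 + 5/2) = 26; numerator = 4(152/693) + 1(13/21) = 1037/693; a_4 = (1037/693)/(26) = 1037/18018

r = 4; a_0 = 1; a_1 = 8/7; a_2 = 13/21; a_3 = 152/693; a_4 = 1037/18018


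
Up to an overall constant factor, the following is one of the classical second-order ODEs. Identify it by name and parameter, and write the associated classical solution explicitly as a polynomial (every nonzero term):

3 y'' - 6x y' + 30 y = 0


All three coefficients share the factor 3; dividing through by 3 gives  y'' - 2x y' + 10 y = 0.
This matches the Hermite equation y'' - 2x y' + 2n y = 0 with 2n = 10, so n = 5; the polynomial solution is H_5(x).
With y = sum_k a_k x^k, matching x^k gives (k+2)(k+1) a_{k+2} = 2(k - n) a_k = 2(k - 5) a_k. The right side vanishes at k = 5, so the series with the parity of 5 terminates at degree 5.
Standard normalization: leading coefficient of H_n is 2^n, so a_5 = 2^5 = 32. Work downward with a_k = (k+1)(k+2) a_{k+2} / (2(k - n)):
  a_3 = (4)(5)(32) / (2(3 - 5)) = 640/(-4) = -160
  a_1 = (2)(3)(-160) / (2(1 - 5)) = -960/(-8) = 120
Hence H_5(x) = 32 x^5 - 160 x^3 + 120 x.

H_5(x); series = 32 x^5 - 160 x^3 + 120 x


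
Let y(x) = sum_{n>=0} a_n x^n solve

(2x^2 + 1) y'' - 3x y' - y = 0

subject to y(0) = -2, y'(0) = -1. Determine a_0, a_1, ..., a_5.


Ansatz: y(x) = sum_{n>=0} a_n x^n, so y'(x) = sum_{n>=1} n a_n x^(n-1) and y''(x) = sum_{n>=2} n(n-1) a_n x^(n-2).
Substitute into P(x) y'' + Q(x) y' + R(x) y = 0 with P(x) = 2x^2 + 1, Q(x) = -3x, R(x) = -1, and match powers of x.
Initial conditions: a_0 = -2, a_1 = -1.
Setting the coefficient of each power of x to zero and solving order by order (substituting the coefficients already found):
  x^0: 2 a_2 - a_0 = 0  ->  2 a_2 = a_0 = -2  ->  a_2 = -1
  x^1: 6 a_3 - 4 a_1 = 0  ->  6 a_3 = 4 a_1 = -4  ->  a_3 = -2/3
  x^2: 12 a_4 - 3 a_2 = 0  ->  12 a_4 = 3 a_2 = -3  ->  a_4 = -1/4
  x^3: 20 a_5 + 2 a_3 = 0  ->  20 a_5 = -2 a_3 = 4/3  ->  a_5 = 1/15
Truncated series: y(x) = -2 - x - x^2 - (2/3) x^3 - (1/4) x^4 + (1/15) x^5 + O(x^6).

a_0 = -2; a_1 = -1; a_2 = -1; a_3 = -2/3; a_4 = -1/4; a_5 = 1/15


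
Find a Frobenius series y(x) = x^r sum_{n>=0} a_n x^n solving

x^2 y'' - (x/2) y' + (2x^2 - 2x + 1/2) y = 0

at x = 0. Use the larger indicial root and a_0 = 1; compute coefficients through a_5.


Write in Frobenius form y'' + (p(x)/x) y' + (q(x)/x^2) y = 0:
  p(x) = -1/2,  q(x) = 2x^2 - 2x + 1/2.
Indicial equation: r(r-1) + (-1/2) r + (1/2) = 0 -> roots r_1 = 1, r_2 = 1/2.
Take r = r_1 = 1. Let y(x) = x^r sum_{n>=0} a_n x^n with a_0 = 1.
Substitute y = x^r sum a_n x^n and match x^{r+n}. The recurrence is
  D(n) a_n - 2 a_{n-1} + 2 a_{n-2} = 0,  where D(n) = (r+n)(r+n-1) + (-1/2)(r+n) + (1/2).
  a_n = [2 a_{n-1} - 2 a_{n-2}] / D(n).
Since the indicial polynomial factors as (r - r_1)(r - r_2), D(n) = (r_1 + n - r_1)(r_1 + n - r_2) = n(n + 1/2).
Evaluating step by step (a_0 = 1):
  n = 1: D(1) = 1(1 + 1/2) = 3/2; numerator = 2(1) = 2; a_1 = (2)/(3/2) = 4/3
  n = 2: D(2) = 2(2 + 1/2) = 5; numerator = 2(4/3) - 2(1) = 2/3; a_2 = (2/3)/(5) = 2/15
  n = 3: D(3) = 3(3 + 1/2) = 21/2; numerator = 2(2/15) - 2(4/3) = -12/5; a_3 = (-12/5)/(21/2) = -8/35
  n = 4: D(4) = 4(4 + 1/2) = 18; numerator = 2(-8/35) - 2(2/15) = -76/105; a_4 = (-76/105)/(18) = -38/945
  n = 5: D(5) = 5(5 + 1/2) = 55/2; numerator = 2(-38/945) - 2(-8/35) = 356/945; a_5 = (356/945)/(55/2) = 712/51975

r = 1; a_0 = 1; a_1 = 4/3; a_2 = 2/15; a_3 = -8/35; a_4 = -38/945; a_5 = 712/51975


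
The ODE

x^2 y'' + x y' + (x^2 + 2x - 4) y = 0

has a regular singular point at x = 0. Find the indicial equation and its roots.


Divide by x^2 to reach normal form y'' + P_1(x) y' + P_2(x) y = 0 with P_1(x) = 1/x and P_2(x) = 1 + 2/x - 4/x^2.
x = 0 is a singular point because the y'-coefficient 1/x has a pole at x = 0 and the y-coefficient 1 + 2/x - 4/x^2 has a pole at x = 0.
It is a regular singular point because x P_1(x) = p(x) = 1 and x^2 P_2(x) = q(x) = x^2 + 2x - 4 are polynomials, hence analytic at x = 0.
p(0) = 1,  q(0) = -4.
Indicial equation: r(r-1) + p(0) r + q(0) = 0, i.e. r^2 + (p(0) - 1) r + q(0) = 0, i.e. r^2 - 4 = 0.
Discriminant: (0)^2 - 4(-4) = 16, so r = (0 ± 4)/2.
Solving: r_1 = 2, r_2 = -2.

indicial: r^2 - 4 = 0; roots r_1 = 2, r_2 = -2


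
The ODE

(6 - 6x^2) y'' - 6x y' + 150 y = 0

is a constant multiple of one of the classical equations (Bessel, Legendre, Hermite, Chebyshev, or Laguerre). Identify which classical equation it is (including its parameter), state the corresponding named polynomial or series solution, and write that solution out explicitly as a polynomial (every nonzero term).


All three coefficients share the factor 6; dividing through by 6 gives  (1 - x^2) y'' - x y' + 25 y = 0.
This matches the Chebyshev equation (1 - x^2) y'' - x y' + n^2 y = 0 (note the -x y' term, not -2x y') with n^2 = 25, so n = 5; the polynomial solution is T_5(x).
With y = sum_k a_k x^k, matching x^k gives (k+2)(k+1) a_{k+2} = (k^2 - n^2) a_k = (k - 5)(k + 5) a_k. The right side vanishes at k = 5, so the series with the parity of 5 terminates at degree 5.
Standard normalization: leading coefficient of T_n is 2^(n-1), so a_5 = 2^4 = 16. Work downward with a_k = (k+1)(k+2) a_{k+2} / ((k - 5)(k + 5)):
  a_3 = (4)(5)(16) / ((3 - 5)(3 + 5)) = 320/(-16) = -20
  a_1 = (2)(3)(-20) / ((1 - 5)(1 + 5)) = -120/(-24) = 5
Hence T_5(x) = 16 x^5 - 20 x^3 + 5 x.

T_5(x); series = 16 x^5 - 20 x^3 + 5 x


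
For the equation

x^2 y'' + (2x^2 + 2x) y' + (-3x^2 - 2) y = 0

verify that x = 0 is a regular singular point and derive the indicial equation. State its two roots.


Divide by x^2 to reach normal form y'' + P_1(x) y' + P_2(x) y = 0 with P_1(x) = 2 + 2/x and P_2(x) = -3 - 2/x^2.
x = 0 is a singular point because the y'-coefficient 2 + 2/x has a pole at x = 0 and the y-coefficient -3 - 2/x^2 has a pole at x = 0.
It is a regular singular point because x P_1(x) = p(x) = 2x + 2 and x^2 P_2(x) = q(x) = -3x^2 - 2 are polynomials, hence analytic at x = 0.
p(0) = 2,  q(0) = -2.
Indicial equation: r(r-1) + p(0) r + q(0) = 0, i.e. r^2 + (p(0) - 1) r + q(0) = 0, i.e. r^2 + 1 r - 2 = 0.
Discriminant: (1)^2 - 4(-2) = 9, so r = (-1 ± 3)/2.
Solving: r_1 = 1, r_2 = -2.

indicial: r^2 + 1 r - 2 = 0; roots r_1 = 1, r_2 = -2


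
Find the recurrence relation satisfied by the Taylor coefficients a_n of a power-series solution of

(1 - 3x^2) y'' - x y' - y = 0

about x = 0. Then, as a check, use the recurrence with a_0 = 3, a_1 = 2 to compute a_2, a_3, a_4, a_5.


Substitute y = sum_n a_n x^n.
(1 - 3 x^2) y'' contributes (n+2)(n+1) a_{n+2} - 3 n(n-1) a_n at x^n.
-x y'(x) contributes -n a_n at x^n.
-y(x) contributes -1 a_n at x^n.
Matching x^n: (n+2)(n+1) a_{n+2} + (-3 n(n-1) - n - 1) a_n = 0.
Thus a_{n+2} = (3 n(n-1) + n + 1) / ((n+1)(n+2)) * a_n.

Check with a_0 = 3, a_1 = 2 (apply the recurrence for n = 0, 1, 2, 3): a_0 = 3, a_1 = 2, a_2 = 3/2, a_3 = 2/3, a_4 = 9/8, a_5 = 11/15.

a_(n+2) = (3 n(n-1) + n + 1) / ((n+1)(n+2)) * a_n; check: a_0 = 3, a_1 = 2, a_2 = 3/2, a_3 = 2/3, a_4 = 9/8, a_5 = 11/15


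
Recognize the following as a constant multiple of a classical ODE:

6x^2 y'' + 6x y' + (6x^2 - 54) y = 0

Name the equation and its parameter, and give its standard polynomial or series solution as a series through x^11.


All three coefficients share the factor 6; dividing through by 6 gives  x^2 y'' + x y' + (x^2 - 9) y = 0.
This matches the Bessel equation x^2 y'' + x y' + (x^2 - nu^2) y = 0 with nu^2 = 9, so nu = 3; the solution bounded at x = 0 is J_3(x).
Frobenius at x = 0: indicial roots ±nu; for r = nu the recurrence k(k + 2nu) c_k = -c_{k-2} gives the standard series J_nu(x) = sum_{k>=0} (-1)^k / (k! (k+nu)!) (x/2)^(2k+nu). Evaluate the first 5 terms:
  k = 0: (-1)^0 / (0! * 3! * 2^3) x^3 = 1/(1*6*8) x^3 = (1/48) x^3
  k = 1: (-1)^1 / (1! * 4! * 2^5) x^5 = -1/(1*24*32) x^5 = (-1/768) x^5
  k = 2: (-1)^2 / (2! * 5! * 2^7) x^7 = 1/(2*120*128) x^7 = (1/30720) x^7
  k = 3: (-1)^3 / (3! * 6! * 2^9) x^9 = -1/(6*720*512) x^9 = (-1/2211840) x^9
  k = 4: (-1)^4 / (4! * 7! * 2^11) x^11 = 1/(24*5040*2048) x^11 = (1/247726080) x^11
Hence J_3(x) = x^11/247726080 - x^9/2211840 + x^7/30720 - x^5/768 + x^3/48 + ....

J_3(x); series = x^11/247726080 - x^9/2211840 + x^7/30720 - x^5/768 + x^3/48


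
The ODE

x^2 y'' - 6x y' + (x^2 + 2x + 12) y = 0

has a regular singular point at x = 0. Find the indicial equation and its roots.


Divide by x^2 to reach normal form y'' + P_1(x) y' + P_2(x) y = 0 with P_1(x) = -6/x and P_2(x) = 1 + 2/x + 12/x^2.
x = 0 is a singular point because the y'-coefficient -6/x has a pole at x = 0 and the y-coefficient 1 + 2/x + 12/x^2 has a pole at x = 0.
It is a regular singular point because x P_1(x) = p(x) = -6 and x^2 P_2(x) = q(x) = x^2 + 2x + 12 are polynomials, hence analytic at x = 0.
p(0) = -6,  q(0) = 12.
Indicial equation: r(r-1) + p(0) r + q(0) = 0, i.e. r^2 + (p(0) - 1) r + q(0) = 0, i.e. r^2 - 7 r + 12 = 0.
Discriminant: (-7)^2 - 4(12) = 1, so r = (7 ± 1)/2.
Solving: r_1 = 4, r_2 = 3.

indicial: r^2 - 7 r + 12 = 0; roots r_1 = 4, r_2 = 3


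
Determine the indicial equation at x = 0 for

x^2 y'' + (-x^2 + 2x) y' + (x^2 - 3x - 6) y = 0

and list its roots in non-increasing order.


Divide by x^2 to reach normal form y'' + P_1(x) y' + P_2(x) y = 0 with P_1(x) = -1 + 2/x and P_2(x) = 1 - 3/x - 6/x^2.
x = 0 is a singular point because the y'-coefficient -1 + 2/x has a pole at x = 0 and the y-coefficient 1 - 3/x - 6/x^2 has a pole at x = 0.
It is a regular singular point because x P_1(x) = p(x) = 2 - x and x^2 P_2(x) = q(x) = x^2 - 3x - 6 are polynomials, hence analytic at x = 0.
p(0) = 2,  q(0) = -6.
Indicial equation: r(r-1) + p(0) r + q(0) = 0, i.e. r^2 + (p(0) - 1) r + q(0) = 0, i.e. r^2 + 1 r - 6 = 0.
Discriminant: (1)^2 - 4(-6) = 25, so r = (-1 ± 5)/2.
Solving: r_1 = 2, r_2 = -3.

indicial: r^2 + 1 r - 6 = 0; roots r_1 = 2, r_2 = -3


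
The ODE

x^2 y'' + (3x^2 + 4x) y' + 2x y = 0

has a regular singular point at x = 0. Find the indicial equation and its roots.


Divide by x^2 to reach normal form y'' + P_1(x) y' + P_2(x) y = 0 with P_1(x) = 3 + 4/x and P_2(x) = 2/x.
x = 0 is a singular point because the y'-coefficient 3 + 4/x has a pole at x = 0 and the y-coefficient 2/x has a pole at x = 0.
It is a regular singular point because x P_1(x) = p(x) = 3x + 4 and x^2 P_2(x) = q(x) = 2x are polynomials, hence analytic at x = 0.
p(0) = 4,  q(0) = 0.
Indicial equation: r(r-1) + p(0) r + q(0) = 0, i.e. r^2 + (p(0) - 1) r + q(0) = 0, i.e. r^2 + 3 r = 0.
Discriminant: (3)^2 - 4(0) = 9, so r = (-3 ± 3)/2.
Solving: r_1 = 0, r_2 = -3.

indicial: r^2 + 3 r = 0; roots r_1 = 0, r_2 = -3


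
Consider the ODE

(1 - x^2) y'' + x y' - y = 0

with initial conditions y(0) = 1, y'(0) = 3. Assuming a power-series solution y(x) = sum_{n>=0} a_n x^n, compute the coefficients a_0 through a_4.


Ansatz: y(x) = sum_{n>=0} a_n x^n, so y'(x) = sum_{n>=1} n a_n x^(n-1) and y''(x) = sum_{n>=2} n(n-1) a_n x^(n-2).
Substitute into P(x) y'' + Q(x) y' + R(x) y = 0 with P(x) = 1 - x^2, Q(x) = x, R(x) = -1, and match powers of x.
Initial conditions: a_0 = 1, a_1 = 3.
Setting the coefficient of each power of x to zero and solving order by order (substituting the coefficients already found):
  x^0: 2 a_2 - a_0 = 0  ->  2 a_2 = a_0 = 1  ->  a_2 = 1/2
  x^1: 6 a_3 = 0  ->  a_3 = 0
  x^2: 12 a_4 - a_2 = 0  ->  12 a_4 = a_2 = 1/2  ->  a_4 = 1/24
Truncated series: y(x) = 1 + 3 x + (1/2) x^2 + (1/24) x^4 + O(x^5).

a_0 = 1; a_1 = 3; a_2 = 1/2; a_3 = 0; a_4 = 1/24


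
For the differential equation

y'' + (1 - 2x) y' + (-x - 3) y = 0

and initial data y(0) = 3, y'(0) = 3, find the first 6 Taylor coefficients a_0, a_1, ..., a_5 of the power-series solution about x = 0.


Ansatz: y(x) = sum_{n>=0} a_n x^n, so y'(x) = sum_{n>=1} n a_n x^(n-1) and y''(x) = sum_{n>=2} n(n-1) a_n x^(n-2).
Substitute into P(x) y'' + Q(x) y' + R(x) y = 0 with P(x) = 1, Q(x) = 1 - 2x, R(x) = -x - 3, and match powers of x.
Initial conditions: a_0 = 3, a_1 = 3.
Setting the coefficient of each power of x to zero and solving order by order (substituting the coefficients already found):
  x^0: 2 a_2 + a_1 - 3 a_0 = 0  ->  2 a_2 = -a_1 + 3 a_0 = 6  ->  a_2 = 3
  x^1: 6 a_3 + 2 a_2 - 5 a_1 - a_0 = 0  ->  6 a_3 = -2 a_2 + 5 a_1 + a_0 = 12  ->  a_3 = 2
  x^2: 12 a_4 + 3 a_3 - 7 a_2 - a_1 = 0  ->  12 a_4 = -3 a_3 + 7 a_2 + a_1 = 18  ->  a_4 = 3/2
  x^3: 20 a_5 + 4 a_4 - 9 a_3 - a_2 = 0  ->  20 a_5 = -4 a_4 + 9 a_3 + a_2 = 15  ->  a_5 = 3/4
Truncated series: y(x) = 3 + 3 x + 3 x^2 + 2 x^3 + (3/2) x^4 + (3/4) x^5 + O(x^6).

a_0 = 3; a_1 = 3; a_2 = 3; a_3 = 2; a_4 = 3/2; a_5 = 3/4


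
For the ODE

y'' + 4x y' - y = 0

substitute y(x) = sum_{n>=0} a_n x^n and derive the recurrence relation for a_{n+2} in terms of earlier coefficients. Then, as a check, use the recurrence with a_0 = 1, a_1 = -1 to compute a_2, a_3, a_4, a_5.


Substitute y = sum_n a_n x^n.
y''(x) has coefficient (n+2)(n+1) a_{n+2} at x^n;
4 x y'(x) has coefficient 4 n a_n at x^n (shift);
-y(x) has coefficient -1 a_n at x^n.
Matching x^n: (n+2)(n+1) a_{n+2} + (4n - 1) a_n = 0.
Thus a_{n+2} = (-4n + 1) / ((n+1)(n+2)) * a_n.

Check with a_0 = 1, a_1 = -1 (apply the recurrence for n = 0, 1, 2, 3): a_0 = 1, a_1 = -1, a_2 = 1/2, a_3 = 1/2, a_4 = -7/24, a_5 = -11/40.

a_(n+2) = (-4n + 1) / ((n+1)(n+2)) * a_n; check: a_0 = 1, a_1 = -1, a_2 = 1/2, a_3 = 1/2, a_4 = -7/24, a_5 = -11/40


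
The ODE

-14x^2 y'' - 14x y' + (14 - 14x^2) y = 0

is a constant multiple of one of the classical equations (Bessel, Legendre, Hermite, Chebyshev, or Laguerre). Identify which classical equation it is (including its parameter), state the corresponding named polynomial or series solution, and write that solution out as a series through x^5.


All three coefficients share the factor -14; dividing through by -14 gives  x^2 y'' + x y' + (x^2 - 1) y = 0.
This matches the Bessel equation x^2 y'' + x y' + (x^2 - nu^2) y = 0 with nu^2 = 1, so nu = 1; the solution bounded at x = 0 is J_1(x).
Frobenius at x = 0: indicial roots ±nu; for r = nu the recurrence k(k + 2nu) c_k = -c_{k-2} gives the standard series J_nu(x) = sum_{k>=0} (-1)^k / (k! (k+nu)!) (x/2)^(2k+nu). Evaluate the first 3 terms:
  k = 0: (-1)^0 / (0! * 1! * 2^1) x^1 = 1/(1*1*2) x^1 = (1/2) x^1
  k = 1: (-1)^1 / (1! * 2! * 2^3) x^3 = -1/(1*2*8) x^3 = (-1/16) x^3
  k = 2: (-1)^2 / (2! * 3! * 2^5) x^5 = 1/(2*6*32) x^5 = (1/384) x^5
Hence J_1(x) = x^5/384 - x^3/16 + x/2 + ....

J_1(x); series = x^5/384 - x^3/16 + x/2


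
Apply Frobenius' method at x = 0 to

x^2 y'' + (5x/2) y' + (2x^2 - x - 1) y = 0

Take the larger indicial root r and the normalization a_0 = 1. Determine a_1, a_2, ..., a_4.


Write in Frobenius form y'' + (p(x)/x) y' + (q(x)/x^2) y = 0:
  p(x) = 5/2,  q(x) = 2x^2 - x - 1.
Indicial equation: r(r-1) + (5/2) r + (-1) = 0 -> roots r_1 = 1/2, r_2 = -2.
Take r = r_1 = 1/2. Let y(x) = x^r sum_{n>=0} a_n x^n with a_0 = 1.
Substitute y = x^r sum a_n x^n and match x^{r+n}. The recurrence is
  D(n) a_n - 1 a_{n-1} + 2 a_{n-2} = 0,  where D(n) = (r+n)(r+n-1) + (5/2)(r+n) + (-1).
  a_n = [1 a_{n-1} - 2 a_{n-2}] / D(n).
Since the indicial polynomial factors as (r - r_1)(r - r_2), D(n) = (r_1 + n - r_1)(r_1 + n - r_2) = n(n + 5/2).
Evaluating step by step (a_0 = 1):
  n = 1: D(1) = 1(1 + 5/2) = 7/2; numerator = 1(1) = 1; a_1 = (1)/(7/2) = 2/7
  n = 2: D(2) = 2(2 + 5/2) = 9; numerator = 1(2/7) - 2(1) = -12/7; a_2 = (-12/7)/(9) = -4/21
  n = 3: D(3) = 3(3 + 5/2) = 33/2; numerator = 1(-4/21) - 2(2/7) = -16/21; a_3 = (-16/21)/(33/2) = -32/693
  n = 4: D(4) = 4(4 + 5/2) = 26; numerator = 1(-32/693) - 2(-4/21) = 232/693; a_4 = (232/693)/(26) = 116/9009

r = 1/2; a_0 = 1; a_1 = 2/7; a_2 = -4/21; a_3 = -32/693; a_4 = 116/9009


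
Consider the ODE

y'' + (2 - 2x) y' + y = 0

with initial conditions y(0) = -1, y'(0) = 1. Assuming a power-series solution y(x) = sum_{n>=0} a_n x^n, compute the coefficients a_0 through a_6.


Ansatz: y(x) = sum_{n>=0} a_n x^n, so y'(x) = sum_{n>=1} n a_n x^(n-1) and y''(x) = sum_{n>=2} n(n-1) a_n x^(n-2).
Substitute into P(x) y'' + Q(x) y' + R(x) y = 0 with P(x) = 1, Q(x) = 2 - 2x, R(x) = 1, and match powers of x.
Initial conditions: a_0 = -1, a_1 = 1.
Setting the coefficient of each power of x to zero and solving order by order (substituting the coefficients already found):
  x^0: 2 a_2 + 2 a_1 + a_0 = 0  ->  2 a_2 = -2 a_1 - a_0 = -1  ->  a_2 = -1/2
  x^1: 6 a_3 + 4 a_2 - a_1 = 0  ->  6 a_3 = -4 a_2 + a_1 = 3  ->  a_3 = 1/2
  x^2: 12 a_4 + 6 a_3 - 3 a_2 = 0  ->  12 a_4 = -6 a_3 + 3 a_2 = -9/2  ->  a_4 = -3/8
  x^3: 20 a_5 + 8 a_4 - 5 a_3 = 0  ->  20 a_5 = -8 a_4 + 5 a_3 = 11/2  ->  a_5 = 11/40
  x^4: 30 a_6 + 10 a_5 - 7 a_4 = 0  ->  30 a_6 = -10 a_5 + 7 a_4 = -43/8  ->  a_6 = -43/240
Truncated series: y(x) = -1 + x - (1/2) x^2 + (1/2) x^3 - (3/8) x^4 + (11/40) x^5 - (43/240) x^6 + O(x^7).

a_0 = -1; a_1 = 1; a_2 = -1/2; a_3 = 1/2; a_4 = -3/8; a_5 = 11/40; a_6 = -43/240


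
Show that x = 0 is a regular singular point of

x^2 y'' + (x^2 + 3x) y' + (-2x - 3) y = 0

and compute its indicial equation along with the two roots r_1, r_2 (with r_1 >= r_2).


Divide by x^2 to reach normal form y'' + P_1(x) y' + P_2(x) y = 0 with P_1(x) = 1 + 3/x and P_2(x) = -2/x - 3/x^2.
x = 0 is a singular point because the y'-coefficient 1 + 3/x has a pole at x = 0 and the y-coefficient -2/x - 3/x^2 has a pole at x = 0.
It is a regular singular point because x P_1(x) = p(x) = x + 3 and x^2 P_2(x) = q(x) = -2x - 3 are polynomials, hence analytic at x = 0.
p(0) = 3,  q(0) = -3.
Indicial equation: r(r-1) + p(0) r + q(0) = 0, i.e. r^2 + (p(0) - 1) r + q(0) = 0, i.e. r^2 + 2 r - 3 = 0.
Discriminant: (2)^2 - 4(-3) = 16, so r = (-2 ± 4)/2.
Solving: r_1 = 1, r_2 = -3.

indicial: r^2 + 2 r - 3 = 0; roots r_1 = 1, r_2 = -3


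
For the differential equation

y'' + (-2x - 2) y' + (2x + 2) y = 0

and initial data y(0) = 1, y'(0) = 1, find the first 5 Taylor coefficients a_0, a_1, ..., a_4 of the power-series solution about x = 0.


Ansatz: y(x) = sum_{n>=0} a_n x^n, so y'(x) = sum_{n>=1} n a_n x^(n-1) and y''(x) = sum_{n>=2} n(n-1) a_n x^(n-2).
Substitute into P(x) y'' + Q(x) y' + R(x) y = 0 with P(x) = 1, Q(x) = -2x - 2, R(x) = 2x + 2, and match powers of x.
Initial conditions: a_0 = 1, a_1 = 1.
Setting the coefficient of each power of x to zero and solving order by order (substituting the coefficients already found):
  x^0: 2 a_2 - 2 a_1 + 2 a_0 = 0  ->  2 a_2 = 2 a_1 - 2 a_0 = 0  ->  a_2 = 0
  x^1: 6 a_3 - 4 a_2 + 2 a_0 = 0  ->  6 a_3 = 4 a_2 - 2 a_0 = -2  ->  a_3 = -1/3
  x^2: 12 a_4 - 6 a_3 - 2 a_2 + 2 a_1 = 0  ->  12 a_4 = 6 a_3 + 2 a_2 - 2 a_1 = -4  ->  a_4 = -1/3
Truncated series: y(x) = 1 + x - (1/3) x^3 - (1/3) x^4 + O(x^5).

a_0 = 1; a_1 = 1; a_2 = 0; a_3 = -1/3; a_4 = -1/3


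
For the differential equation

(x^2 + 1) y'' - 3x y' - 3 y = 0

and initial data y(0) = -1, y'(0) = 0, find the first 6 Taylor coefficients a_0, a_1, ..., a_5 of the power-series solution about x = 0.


Ansatz: y(x) = sum_{n>=0} a_n x^n, so y'(x) = sum_{n>=1} n a_n x^(n-1) and y''(x) = sum_{n>=2} n(n-1) a_n x^(n-2).
Substitute into P(x) y'' + Q(x) y' + R(x) y = 0 with P(x) = x^2 + 1, Q(x) = -3x, R(x) = -3, and match powers of x.
Initial conditions: a_0 = -1, a_1 = 0.
Setting the coefficient of each power of x to zero and solving order by order (substituting the coefficients already found):
  x^0: 2 a_2 - 3 a_0 = 0  ->  2 a_2 = 3 a_0 = -3  ->  a_2 = -3/2
  x^1: 6 a_3 - 6 a_1 = 0  ->  6 a_3 = 6 a_1 = 0  ->  a_3 = 0
  x^2: 12 a_4 - 7 a_2 = 0  ->  12 a_4 = 7 a_2 = -21/2  ->  a_4 = -7/8
  x^3: 20 a_5 - 6 a_3 = 0  ->  20 a_5 = 6 a_3 = 0  ->  a_5 = 0
Truncated series: y(x) = -1 - (3/2) x^2 - (7/8) x^4 + O(x^6).

a_0 = -1; a_1 = 0; a_2 = -3/2; a_3 = 0; a_4 = -7/8; a_5 = 0


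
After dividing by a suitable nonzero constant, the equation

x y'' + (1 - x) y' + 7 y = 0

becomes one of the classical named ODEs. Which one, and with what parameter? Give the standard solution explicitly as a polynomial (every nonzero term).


The equation is already in a standard form:  x y'' + (1 - x) y' + 7 y = 0.
This matches the Laguerre equation x y'' + (1 - x) y' + n y = 0 with n = 7; the polynomial solution is L_7(x).
With y = sum_k a_k x^k, matching x^k gives (k+1)k a_{k+1} + (k+1) a_{k+1} - k a_k + n a_k = 0, i.e. (k+1)^2 a_{k+1} = (k - n) a_k = (k - 7) a_k. The right side vanishes at k = 7, so the series terminates at degree 7.
Standard normalization L_n(0) = 1 gives a_0 = 1. Work upward with a_{k+1} = (k - 7) a_k / (k+1)^2:
  a_1 = (0 - 7)(1) / 1^2 = -7/1 = -7
  a_2 = (1 - 7)(-7) / 2^2 = 42/4 = 21/2
  a_3 = (2 - 7)(21/2) / 3^2 = (-105/2)/9 = -35/6
  a_4 = (3 - 7)(-35/6) / 4^2 = (70/3)/16 = 35/24
  a_5 = (4 - 7)(35/24) / 5^2 = (-35/8)/25 = -7/40
  a_6 = (5 - 7)(-7/40) / 6^2 = (7/20)/36 = 7/720
  a_7 = (6 - 7)(7/720) / 7^2 = (-7/720)/49 = -1/5040
Hence L_7(x) = -x^7/5040 + 7 x^6/720 - 7 x^5/40 + 35 x^4/24 - 35 x^3/6 + 21 x^2/2 - 7 x + 1.

L_7(x); series = -x^7/5040 + 7 x^6/720 - 7 x^5/40 + 35 x^4/24 - 35 x^3/6 + 21 x^2/2 - 7 x + 1


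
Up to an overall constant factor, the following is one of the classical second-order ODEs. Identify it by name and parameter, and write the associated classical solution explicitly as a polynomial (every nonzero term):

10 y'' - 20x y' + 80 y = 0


All three coefficients share the factor 10; dividing through by 10 gives  y'' - 2x y' + 8 y = 0.
This matches the Hermite equation y'' - 2x y' + 2n y = 0 with 2n = 8, so n = 4; the polynomial solution is H_4(x).
With y = sum_k a_k x^k, matching x^k gives (k+2)(k+1) a_{k+2} = 2(k - n) a_k = 2(k - 4) a_k. The right side vanishes at k = 4, so the series with the parity of 4 terminates at degree 4.
Standard normalization: leading coefficient of H_n is 2^n, so a_4 = 2^4 = 16. Work downward with a_k = (k+1)(k+2) a_{k+2} / (2(k - n)):
  a_2 = (3)(4)(16) / (2(2 - 4)) = 192/(-4) = -48
  a_0 = (1)(2)(-48) / (2(0 - 4)) = -96/(-8) = 12
Hence H_4(x) = 16 x^4 - 48 x^2 + 12.

H_4(x); series = 16 x^4 - 48 x^2 + 12


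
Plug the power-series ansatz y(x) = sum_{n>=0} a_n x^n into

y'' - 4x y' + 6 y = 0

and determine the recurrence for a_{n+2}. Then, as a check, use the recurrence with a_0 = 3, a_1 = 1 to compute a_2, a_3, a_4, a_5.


Substitute y = sum_n a_n x^n.
y''(x) has coefficient (n+2)(n+1) a_{n+2} at x^n;
-4 x y'(x) has coefficient -4 n a_n at x^n (shift);
6 y(x) has coefficient 6 a_n at x^n.
Matching x^n: (n+2)(n+1) a_{n+2} + (-4n + 6) a_n = 0.
Thus a_{n+2} = (4n - 6) / ((n+1)(n+2)) * a_n.

Check with a_0 = 3, a_1 = 1 (apply the recurrence for n = 0, 1, 2, 3): a_0 = 3, a_1 = 1, a_2 = -9, a_3 = -1/3, a_4 = -3/2, a_5 = -1/10.

a_(n+2) = (4n - 6) / ((n+1)(n+2)) * a_n; check: a_0 = 3, a_1 = 1, a_2 = -9, a_3 = -1/3, a_4 = -3/2, a_5 = -1/10


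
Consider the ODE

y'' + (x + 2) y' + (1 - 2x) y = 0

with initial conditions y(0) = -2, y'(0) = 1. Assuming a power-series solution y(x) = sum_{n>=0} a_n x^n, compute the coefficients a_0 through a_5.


Ansatz: y(x) = sum_{n>=0} a_n x^n, so y'(x) = sum_{n>=1} n a_n x^(n-1) and y''(x) = sum_{n>=2} n(n-1) a_n x^(n-2).
Substitute into P(x) y'' + Q(x) y' + R(x) y = 0 with P(x) = 1, Q(x) = x + 2, R(x) = 1 - 2x, and match powers of x.
Initial conditions: a_0 = -2, a_1 = 1.
Setting the coefficient of each power of x to zero and solving order by order (substituting the coefficients already found):
  x^0: 2 a_2 + 2 a_1 + a_0 = 0  ->  2 a_2 = -2 a_1 - a_0 = 0  ->  a_2 = 0
  x^1: 6 a_3 + 4 a_2 + 2 a_1 - 2 a_0 = 0  ->  6 a_3 = -4 a_2 - 2 a_1 + 2 a_0 = -6  ->  a_3 = -1
  x^2: 12 a_4 + 6 a_3 + 3 a_2 - 2 a_1 = 0  ->  12 a_4 = -6 a_3 - 3 a_2 + 2 a_1 = 8  ->  a_4 = 2/3
  x^3: 20 a_5 + 8 a_4 + 4 a_3 - 2 a_2 = 0  ->  20 a_5 = -8 a_4 - 4 a_3 + 2 a_2 = -4/3  ->  a_5 = -1/15
Truncated series: y(x) = -2 + x - x^3 + (2/3) x^4 - (1/15) x^5 + O(x^6).

a_0 = -2; a_1 = 1; a_2 = 0; a_3 = -1; a_4 = 2/3; a_5 = -1/15
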